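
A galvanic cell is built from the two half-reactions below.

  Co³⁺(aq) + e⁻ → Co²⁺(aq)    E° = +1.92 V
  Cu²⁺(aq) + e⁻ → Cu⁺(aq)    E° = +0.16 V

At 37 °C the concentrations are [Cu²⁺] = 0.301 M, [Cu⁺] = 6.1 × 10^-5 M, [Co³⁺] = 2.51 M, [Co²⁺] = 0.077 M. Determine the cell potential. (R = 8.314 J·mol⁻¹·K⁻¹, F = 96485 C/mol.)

1.63 V

The Co³⁺/Co²⁺ couple has the higher reduction potential and acts as the cathode, so E°_cell = +1.92 − (+0.16) = 1.76 V.
Balancing electrons gives n = 1; the reaction quotient is Q = [Cu²⁺]·[Co²⁺]/([Cu⁺]·[Co³⁺]) = 151.
E = E° − (RT/nF) ln Q = 1.76 − (8.314×310)/(1×96485) × (5.020) = 1.760 − 0.134 = 1.626 V.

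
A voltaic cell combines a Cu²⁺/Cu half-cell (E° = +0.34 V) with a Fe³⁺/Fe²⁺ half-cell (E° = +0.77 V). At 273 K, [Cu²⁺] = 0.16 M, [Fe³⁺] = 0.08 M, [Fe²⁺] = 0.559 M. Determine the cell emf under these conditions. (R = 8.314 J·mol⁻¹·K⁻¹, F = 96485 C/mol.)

0.406 V

The Fe³⁺/Fe²⁺ couple has the higher reduction potential and acts as the cathode, so E°_cell = +0.77 − (+0.34) = 0.43 V.
Balancing electrons gives n = 2; the reaction quotient is Q = [Cu²⁺]·[Fe²⁺]^2/[Fe³⁺]^2 = 7.81.
E = E° − (RT/nF) ln Q = 0.43 − (8.314×273)/(2×96485) × (2.056) = 0.430 − 0.024 = 0.406 V.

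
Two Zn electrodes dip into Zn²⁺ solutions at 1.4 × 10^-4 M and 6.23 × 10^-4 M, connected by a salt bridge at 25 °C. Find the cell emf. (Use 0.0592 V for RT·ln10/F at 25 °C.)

Both half-cells are Zn²⁺/Zn, so E°_cell = 0. The concentrated side is the cathode; the cell reaction moves Zn²⁺ from high to low concentration with n = 2.
Q = [Zn²⁺]_dilute/[Zn²⁺]_conc = 1.4 × 10^-4/6.23 × 10^-4 = 0.225.
E = 0 − (0.0592/2) log Q = −(0.0592/2)(-0.648) = 0.0192 V.

0.019 V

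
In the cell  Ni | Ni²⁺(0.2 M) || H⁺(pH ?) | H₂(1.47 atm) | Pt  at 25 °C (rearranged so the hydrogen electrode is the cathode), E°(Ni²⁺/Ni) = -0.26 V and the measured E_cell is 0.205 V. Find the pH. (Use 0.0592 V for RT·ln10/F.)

E°_cell = 0.26 V and n = 2.
log Q = n(E° − E)/0.0592 = 2×(0.26 − 0.205)/0.0592 = 1.858.
With Q = [Ni²⁺]·P(H₂) / [H⁺]^2, solving for [H⁺] gives log[H⁺] = -1.195, so pH = 1.19.

pH = 1.19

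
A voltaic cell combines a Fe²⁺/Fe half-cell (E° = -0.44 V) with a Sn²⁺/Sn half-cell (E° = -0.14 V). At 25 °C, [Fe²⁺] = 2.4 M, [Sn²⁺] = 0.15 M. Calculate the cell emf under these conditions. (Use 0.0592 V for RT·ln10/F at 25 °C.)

0.264 V

The Sn²⁺/Sn couple has the higher reduction potential and acts as the cathode, so E°_cell = -0.14 − (-0.44) = 0.30 V.
Balancing electrons gives n = 2; the reaction quotient is Q = [Fe²⁺]/[Sn²⁺] = 16.0.
At 25 °C, E = E° − (0.0592/n) log Q = 0.30 − (0.0592/2)(1.204) = 0.300 − 0.036 = 0.264 V.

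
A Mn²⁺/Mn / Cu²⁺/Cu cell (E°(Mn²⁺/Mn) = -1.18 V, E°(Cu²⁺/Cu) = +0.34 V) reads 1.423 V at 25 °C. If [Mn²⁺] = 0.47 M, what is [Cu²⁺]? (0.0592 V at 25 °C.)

From the Nernst equation, log Q = n(E° − E)/0.0592 = 2(1.52 − 1.423)/0.0592 = 3.277, so Q = 1890.
With Q = [Mn²⁺]/[Cu²⁺] and the known concentrations, [Cu²⁺] in the denominator gives [Cu²⁺] = 2.5 × 10^-4 M.

2.5 × 10^-4 M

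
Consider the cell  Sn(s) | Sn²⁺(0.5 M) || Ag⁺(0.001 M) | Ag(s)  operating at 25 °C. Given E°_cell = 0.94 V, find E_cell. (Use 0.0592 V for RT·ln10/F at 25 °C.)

0.771 V

Balancing electrons gives n = 2; the reaction quotient is Q = [Sn²⁺]/[Ag⁺]^2 = 5 × 10^5.
At 25 °C, E = E° − (0.0592/n) log Q = 0.94 − (0.0592/2)(5.699) = 0.940 − 0.169 = 0.771 V.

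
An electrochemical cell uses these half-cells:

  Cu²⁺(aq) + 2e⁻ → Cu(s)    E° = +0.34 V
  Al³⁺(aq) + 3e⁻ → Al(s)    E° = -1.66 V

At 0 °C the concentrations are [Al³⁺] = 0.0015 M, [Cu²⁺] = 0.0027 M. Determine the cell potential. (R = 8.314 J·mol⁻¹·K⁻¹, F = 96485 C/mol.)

1.98 V

The Cu²⁺/Cu couple has the higher reduction potential and acts as the cathode, so E°_cell = +0.34 − (-1.66) = 2.00 V.
Balancing electrons gives n = 6; the reaction quotient is Q = [Al³⁺]^2/[Cu²⁺]^3 = 114.
E = E° − (RT/nF) ln Q = 2.00 − (8.314×273)/(6×96485) × (4.739) = 2.000 − 0.019 = 1.981 V.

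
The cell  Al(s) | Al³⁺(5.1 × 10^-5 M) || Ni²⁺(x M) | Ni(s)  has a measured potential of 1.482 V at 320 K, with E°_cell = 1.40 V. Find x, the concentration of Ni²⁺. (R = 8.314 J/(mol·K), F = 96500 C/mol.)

0.53 M

From the Nernst equation, ln Q = nF(E° − E)/RT = 6×96500×(1.40 − 1.482)/(8.314×320) = -17.846, so Q = 1.78 × 10^-8.
With Q = [Al³⁺]^2/[Ni²⁺]^3 and the known concentrations, [Ni²⁺]^3 in the denominator gives [Ni²⁺] = 0.53 M.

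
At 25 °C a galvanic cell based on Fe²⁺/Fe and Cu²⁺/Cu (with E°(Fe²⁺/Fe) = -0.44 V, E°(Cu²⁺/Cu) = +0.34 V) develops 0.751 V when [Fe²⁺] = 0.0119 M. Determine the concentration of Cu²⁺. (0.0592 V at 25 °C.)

From the Nernst equation, log Q = n(E° − E)/0.0592 = 2(0.78 − 0.751)/0.0592 = 0.980, so Q = 9.54.
With Q = [Fe²⁺]/[Cu²⁺] and the known concentrations, [Cu²⁺] in the denominator gives [Cu²⁺] = 0.0012 M.

0.0012 M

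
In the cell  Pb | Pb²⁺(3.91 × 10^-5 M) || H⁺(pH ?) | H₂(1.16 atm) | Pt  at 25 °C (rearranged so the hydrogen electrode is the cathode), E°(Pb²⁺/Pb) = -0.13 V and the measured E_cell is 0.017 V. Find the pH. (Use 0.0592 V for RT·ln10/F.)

E°_cell = 0.13 V and n = 2.
log Q = n(E° − E)/0.0592 = 2×(0.13 − 0.017)/0.0592 = 3.818.
With Q = [Pb²⁺]·P(H₂) / [H⁺]^2, solving for [H⁺] gives log[H⁺] = -4.080, so pH = 4.08.

pH = 4.08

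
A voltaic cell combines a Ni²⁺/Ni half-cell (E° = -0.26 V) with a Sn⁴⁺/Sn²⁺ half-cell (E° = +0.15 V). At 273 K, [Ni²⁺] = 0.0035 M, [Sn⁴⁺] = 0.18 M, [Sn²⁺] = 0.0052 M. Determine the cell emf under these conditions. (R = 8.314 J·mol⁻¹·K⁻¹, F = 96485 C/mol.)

The Sn⁴⁺/Sn²⁺ couple has the higher reduction potential and acts as the cathode, so E°_cell = +0.15 − (-0.26) = 0.41 V.
Balancing electrons gives n = 2; the reaction quotient is Q = [Ni²⁺]·[Sn²⁺]/[Sn⁴⁺] = 1.01 × 10^-4.
E = E° − (RT/nF) ln Q = 0.41 − (8.314×273)/(2×96485) × (-9.199) = 0.410 + 0.108 = 0.518 V.

0.518 V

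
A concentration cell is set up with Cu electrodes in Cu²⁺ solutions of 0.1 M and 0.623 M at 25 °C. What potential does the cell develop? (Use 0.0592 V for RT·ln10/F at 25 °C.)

0.024 V

Both half-cells are Cu²⁺/Cu, so E°_cell = 0. The concentrated side is the cathode; the cell reaction moves Cu²⁺ from high to low concentration with n = 2.
Q = [Cu²⁺]_dilute/[Cu²⁺]_conc = 0.1/0.623 = 0.161.
E = 0 − (0.0592/2) log Q = −(0.0592/2)(-0.794) = 0.0235 V.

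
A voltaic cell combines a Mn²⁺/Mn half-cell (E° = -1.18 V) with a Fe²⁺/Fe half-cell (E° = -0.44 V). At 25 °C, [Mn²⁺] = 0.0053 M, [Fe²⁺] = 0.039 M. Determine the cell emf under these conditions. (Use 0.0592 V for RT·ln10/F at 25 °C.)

The Fe²⁺/Fe couple has the higher reduction potential and acts as the cathode, so E°_cell = -0.44 − (-1.18) = 0.74 V.
Balancing electrons gives n = 2; the reaction quotient is Q = [Mn²⁺]/[Fe²⁺] = 0.136.
At 25 °C, E = E° − (0.0592/n) log Q = 0.74 − (0.0592/2)(-0.867) = 0.740 + 0.026 = 0.766 V.

0.766 V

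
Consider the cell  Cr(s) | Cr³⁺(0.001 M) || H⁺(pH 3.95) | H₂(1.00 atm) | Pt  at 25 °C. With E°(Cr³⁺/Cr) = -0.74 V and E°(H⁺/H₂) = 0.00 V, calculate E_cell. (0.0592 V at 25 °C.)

The hydrogen couple is the cathode, so E°_cell = 0.74 V; n = 6.
[H⁺] = 10^(−3.95) = 1.1 × 10^-4 M, and Q = [Cr³⁺]^2·P(H₂)^3 / [H⁺]^6 = 5.01 × 10^17.
E = E° − (0.0592/6) log Q = 0.74 − (0.0592/6)(17.700) = 0.565 V.

0.57 V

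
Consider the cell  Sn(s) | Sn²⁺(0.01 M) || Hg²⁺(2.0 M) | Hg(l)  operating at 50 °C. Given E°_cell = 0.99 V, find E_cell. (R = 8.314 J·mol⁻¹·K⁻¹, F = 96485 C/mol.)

Balancing electrons gives n = 2; the reaction quotient is Q = [Sn²⁺]/[Hg²⁺] = 0.00500.
E = E° − (RT/nF) ln Q = 0.99 − (8.314×323)/(2×96485) × (-5.298) = 0.990 + 0.074 = 1.064 V.

1.06 V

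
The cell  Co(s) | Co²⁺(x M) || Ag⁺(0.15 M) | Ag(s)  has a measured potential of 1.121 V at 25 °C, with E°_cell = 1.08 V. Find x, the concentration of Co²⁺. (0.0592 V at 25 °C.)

From the Nernst equation, log Q = n(E° − E)/0.0592 = 2(1.08 − 1.121)/0.0592 = -1.385, so Q = 0.0412.
With Q = [Co²⁺]/[Ag⁺]^2 and the known concentrations, [Co²⁺] in the numerator gives [Co²⁺] = 9.3 × 10^-4 M.

9.3 × 10^-4 M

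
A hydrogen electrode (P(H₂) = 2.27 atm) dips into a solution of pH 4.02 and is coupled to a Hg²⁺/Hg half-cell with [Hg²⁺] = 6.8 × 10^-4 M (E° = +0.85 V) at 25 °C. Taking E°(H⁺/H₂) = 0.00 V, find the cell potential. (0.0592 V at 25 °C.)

The Hg²⁺/Hg couple is the cathode, so E°_cell = 0.85 V; n = 2.
[H⁺] = 10^(−4.02) = 9.5 × 10^-5 M, and Q = [H⁺]^2 / ([Hg²⁺]·P(H₂)) = 5.91 × 10^-6.
E = E° − (0.0592/2) log Q = 0.85 − (0.0592/2)(-5.229) = 1.005 V.

1.00 V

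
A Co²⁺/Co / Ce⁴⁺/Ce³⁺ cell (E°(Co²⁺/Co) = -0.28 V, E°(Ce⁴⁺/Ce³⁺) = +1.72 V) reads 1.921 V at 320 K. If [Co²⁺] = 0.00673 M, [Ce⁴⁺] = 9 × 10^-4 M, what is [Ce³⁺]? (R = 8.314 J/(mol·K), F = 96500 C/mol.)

0.19 M

From the Nernst equation, ln Q = nF(E° − E)/RT = 2×96500×(2.00 − 1.921)/(8.314×320) = 5.731, so Q = 308.
With Q = [Co²⁺]·[Ce³⁺]^2/[Ce⁴⁺]^2 and the known concentrations, [Ce³⁺]^2 in the numerator gives [Ce³⁺] = 0.19 M.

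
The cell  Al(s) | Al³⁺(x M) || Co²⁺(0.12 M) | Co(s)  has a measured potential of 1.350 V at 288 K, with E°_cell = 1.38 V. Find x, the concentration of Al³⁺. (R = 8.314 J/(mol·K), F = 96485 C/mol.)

1.6 M

From the Nernst equation, ln Q = nF(E° − E)/RT = 6×96485×(1.38 − 1.350)/(8.314×288) = 7.253, so Q = 1410.
With Q = [Al³⁺]^2/[Co²⁺]^3 and the known concentrations, [Al³⁺]^2 in the numerator gives [Al³⁺] = 1.6 M.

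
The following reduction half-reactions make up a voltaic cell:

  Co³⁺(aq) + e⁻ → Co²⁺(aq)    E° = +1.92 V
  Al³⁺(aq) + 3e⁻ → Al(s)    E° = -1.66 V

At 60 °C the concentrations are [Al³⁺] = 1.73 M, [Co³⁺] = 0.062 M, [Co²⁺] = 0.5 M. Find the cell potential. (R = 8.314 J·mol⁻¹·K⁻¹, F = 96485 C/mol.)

3.51 V

The Co³⁺/Co²⁺ couple has the higher reduction potential and acts as the cathode, so E°_cell = +1.92 − (-1.66) = 3.58 V.
Balancing electrons gives n = 3; the reaction quotient is Q = [Al³⁺]·[Co²⁺]^3/[Co³⁺]^3 = 907.
E = E° − (RT/nF) ln Q = 3.58 − (8.314×333)/(3×96485) × (6.811) = 3.580 − 0.065 = 3.515 V.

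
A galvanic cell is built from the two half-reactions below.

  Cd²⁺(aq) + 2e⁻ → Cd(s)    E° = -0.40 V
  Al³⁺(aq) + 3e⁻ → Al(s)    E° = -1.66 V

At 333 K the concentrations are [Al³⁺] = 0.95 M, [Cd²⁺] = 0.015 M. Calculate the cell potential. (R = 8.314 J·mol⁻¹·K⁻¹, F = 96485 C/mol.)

The Cd²⁺/Cd couple has the higher reduction potential and acts as the cathode, so E°_cell = -0.40 − (-1.66) = 1.26 V.
Balancing electrons gives n = 6; the reaction quotient is Q = [Al³⁺]^2/[Cd²⁺]^3 = 2.67 × 10^5.
E = E° − (RT/nF) ln Q = 1.26 − (8.314×333)/(6×96485) × (12.497) = 1.260 − 0.060 = 1.200 V.

1.20 V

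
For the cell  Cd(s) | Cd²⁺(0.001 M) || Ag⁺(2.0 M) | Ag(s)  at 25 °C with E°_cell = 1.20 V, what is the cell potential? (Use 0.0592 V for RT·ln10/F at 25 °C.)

Balancing electrons gives n = 2; the reaction quotient is Q = [Cd²⁺]/[Ag⁺]^2 = 2.5 × 10^-4.
At 25 °C, E = E° − (0.0592/n) log Q = 1.20 − (0.0592/2)(-3.602) = 1.200 + 0.107 = 1.307 V.

1.31 V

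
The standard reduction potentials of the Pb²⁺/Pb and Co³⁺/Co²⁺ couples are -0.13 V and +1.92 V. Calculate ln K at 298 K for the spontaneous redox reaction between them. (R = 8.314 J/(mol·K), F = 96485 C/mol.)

ln K = 159.7

E°_cell = +1.92 − (-0.13) = 2.05 V, with n = 2 electrons transferred.
At equilibrium E = 0, so the Nernst equation gives ln K = nFE°/RT = (2)(96485)(2.05)/((8.314)(298)) = 159.67.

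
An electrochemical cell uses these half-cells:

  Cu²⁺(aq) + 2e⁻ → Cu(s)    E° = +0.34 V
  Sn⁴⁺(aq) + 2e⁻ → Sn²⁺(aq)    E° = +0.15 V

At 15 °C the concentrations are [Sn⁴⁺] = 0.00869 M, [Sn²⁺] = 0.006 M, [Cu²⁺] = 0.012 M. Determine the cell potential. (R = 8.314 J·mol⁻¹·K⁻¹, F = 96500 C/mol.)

0.131 V

The Cu²⁺/Cu couple has the higher reduction potential and acts as the cathode, so E°_cell = +0.34 − (+0.15) = 0.19 V.
Balancing electrons gives n = 2; the reaction quotient is Q = [Sn⁴⁺]/([Sn²⁺]·[Cu²⁺]) = 121.
E = E° − (RT/nF) ln Q = 0.19 − (8.314×288)/(2×96500) × (4.793) = 0.190 − 0.059 = 0.131 V.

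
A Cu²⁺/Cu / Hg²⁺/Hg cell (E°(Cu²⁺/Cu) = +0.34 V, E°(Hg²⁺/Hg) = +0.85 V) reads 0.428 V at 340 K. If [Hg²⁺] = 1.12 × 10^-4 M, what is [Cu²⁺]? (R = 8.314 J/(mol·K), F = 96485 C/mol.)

0.03 M

From the Nernst equation, ln Q = nF(E° − E)/RT = 2×96485×(0.51 − 0.428)/(8.314×340) = 5.598, so Q = 270.
With Q = [Cu²⁺]/[Hg²⁺] and the known concentrations, [Cu²⁺] in the numerator gives [Cu²⁺] = 0.03 M.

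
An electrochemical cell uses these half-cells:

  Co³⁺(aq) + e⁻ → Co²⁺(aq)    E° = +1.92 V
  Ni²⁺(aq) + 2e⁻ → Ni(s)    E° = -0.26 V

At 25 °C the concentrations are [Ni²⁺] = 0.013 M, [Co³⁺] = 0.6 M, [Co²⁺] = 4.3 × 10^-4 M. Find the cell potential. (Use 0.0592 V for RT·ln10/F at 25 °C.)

2.42 V

The Co³⁺/Co²⁺ couple has the higher reduction potential and acts as the cathode, so E°_cell = +1.92 − (-0.26) = 2.18 V.
Balancing electrons gives n = 2; the reaction quotient is Q = [Ni²⁺]·[Co²⁺]^2/[Co³⁺]^2 = 6.68 × 10^-9.
At 25 °C, E = E° − (0.0592/n) log Q = 2.18 − (0.0592/2)(-8.175) = 2.180 + 0.242 = 2.422 V.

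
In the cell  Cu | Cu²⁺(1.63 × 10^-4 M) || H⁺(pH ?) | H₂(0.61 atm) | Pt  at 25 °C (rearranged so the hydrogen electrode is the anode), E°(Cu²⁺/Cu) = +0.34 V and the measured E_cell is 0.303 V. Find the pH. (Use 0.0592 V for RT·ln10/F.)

pH = 1.38

E°_cell = 0.34 V and n = 2.
log Q = n(E° − E)/0.0592 = 2×(0.34 − 0.303)/0.0592 = 1.250.
With Q = [H⁺]^2 / ([Cu²⁺]·P(H₂)), solving for [H⁺] gives log[H⁺] = -1.376, so pH = 1.38.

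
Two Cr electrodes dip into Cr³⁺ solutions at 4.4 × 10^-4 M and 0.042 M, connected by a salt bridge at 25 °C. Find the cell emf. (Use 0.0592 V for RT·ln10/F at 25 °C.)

Both half-cells are Cr³⁺/Cr, so E°_cell = 0. The concentrated side is the cathode; the cell reaction moves Cr³⁺ from high to low concentration with n = 3.
Q = [Cr³⁺]_dilute/[Cr³⁺]_conc = 4.4 × 10^-4/0.042 = 0.0105.
E = 0 − (0.0592/3) log Q = −(0.0592/3)(-1.980) = 0.0391 V.

0.039 V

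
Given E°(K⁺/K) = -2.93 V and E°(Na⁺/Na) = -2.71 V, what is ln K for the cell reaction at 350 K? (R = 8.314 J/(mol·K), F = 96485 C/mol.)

ln K = 7.3

E°_cell = -2.71 − (-2.93) = 0.22 V, with n = 1 electron transferred.
At equilibrium E = 0, so the Nernst equation gives ln K = nFE°/RT = (1)(96485)(0.22)/((8.314)(350)) = 7.29.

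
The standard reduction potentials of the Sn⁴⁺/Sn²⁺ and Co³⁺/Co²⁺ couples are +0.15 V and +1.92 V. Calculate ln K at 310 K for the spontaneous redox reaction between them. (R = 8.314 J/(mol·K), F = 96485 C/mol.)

ln K = 132.5

E°_cell = +1.92 − (+0.15) = 1.77 V, with n = 2 electrons transferred.
At equilibrium E = 0, so the Nernst equation gives ln K = nFE°/RT = (2)(96485)(1.77)/((8.314)(310)) = 132.52.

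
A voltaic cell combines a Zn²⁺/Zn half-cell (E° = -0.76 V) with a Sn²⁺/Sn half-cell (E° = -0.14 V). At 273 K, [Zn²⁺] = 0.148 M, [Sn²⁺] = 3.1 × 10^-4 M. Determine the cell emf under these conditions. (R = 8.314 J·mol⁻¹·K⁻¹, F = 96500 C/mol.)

0.547 V

The Sn²⁺/Sn couple has the higher reduction potential and acts as the cathode, so E°_cell = -0.14 − (-0.76) = 0.62 V.
Balancing electrons gives n = 2; the reaction quotient is Q = [Zn²⁺]/[Sn²⁺] = 477.
E = E° − (RT/nF) ln Q = 0.62 − (8.314×273)/(2×96500) × (6.168) = 0.620 − 0.073 = 0.547 V.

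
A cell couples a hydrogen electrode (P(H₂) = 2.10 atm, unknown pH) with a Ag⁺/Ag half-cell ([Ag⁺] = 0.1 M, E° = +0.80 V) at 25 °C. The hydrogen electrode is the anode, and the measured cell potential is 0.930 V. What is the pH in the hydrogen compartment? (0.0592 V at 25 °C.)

pH = 3.03

E°_cell = 0.80 V and n = 2.
log Q = n(E° − E)/0.0592 = 2×(0.80 − 0.930)/0.0592 = -4.392.
With Q = [H⁺]^2 / ([Ag⁺]^2·P(H₂)), solving for [H⁺] gives log[H⁺] = -3.035, so pH = 3.03.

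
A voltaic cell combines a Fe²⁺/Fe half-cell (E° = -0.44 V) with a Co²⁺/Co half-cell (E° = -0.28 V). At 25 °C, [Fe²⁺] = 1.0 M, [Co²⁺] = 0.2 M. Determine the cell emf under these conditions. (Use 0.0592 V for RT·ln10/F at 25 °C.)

0.139 V

The Co²⁺/Co couple has the higher reduction potential and acts as the cathode, so E°_cell = -0.28 − (-0.44) = 0.16 V.
Balancing electrons gives n = 2; the reaction quotient is Q = [Fe²⁺]/[Co²⁺] = 5.00.
At 25 °C, E = E° − (0.0592/n) log Q = 0.16 − (0.0592/2)(0.699) = 0.160 − 0.021 = 0.139 V.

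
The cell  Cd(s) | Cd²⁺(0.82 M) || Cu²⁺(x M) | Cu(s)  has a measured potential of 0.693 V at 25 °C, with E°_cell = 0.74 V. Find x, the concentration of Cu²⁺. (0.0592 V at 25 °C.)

From the Nernst equation, log Q = n(E° − E)/0.0592 = 2(0.74 − 0.693)/0.0592 = 1.588, so Q = 38.7.
With Q = [Cd²⁺]/[Cu²⁺] and the known concentrations, [Cu²⁺] in the denominator gives [Cu²⁺] = 0.021 M.

0.021 M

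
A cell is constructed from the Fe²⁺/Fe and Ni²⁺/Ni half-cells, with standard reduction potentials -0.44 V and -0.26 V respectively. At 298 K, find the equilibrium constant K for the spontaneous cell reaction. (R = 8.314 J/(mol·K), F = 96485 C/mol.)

1.2 × 10^6

E°_cell = -0.26 − (-0.44) = 0.18 V, with n = 2 electrons transferred.
At equilibrium E = 0, so the Nernst equation gives ln K = nFE°/RT = (2)(96485)(0.18)/((8.314)(298)) = 14.02.
K = e^14.02 = 1.2 × 10^6.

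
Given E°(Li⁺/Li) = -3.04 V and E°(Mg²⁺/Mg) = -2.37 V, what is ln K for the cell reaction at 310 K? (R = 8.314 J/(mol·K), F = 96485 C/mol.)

E°_cell = -2.37 − (-3.04) = 0.67 V, with n = 2 electrons transferred.
At equilibrium E = 0, so the Nernst equation gives ln K = nFE°/RT = (2)(96485)(0.67)/((8.314)(310)) = 50.16.

ln K = 50.2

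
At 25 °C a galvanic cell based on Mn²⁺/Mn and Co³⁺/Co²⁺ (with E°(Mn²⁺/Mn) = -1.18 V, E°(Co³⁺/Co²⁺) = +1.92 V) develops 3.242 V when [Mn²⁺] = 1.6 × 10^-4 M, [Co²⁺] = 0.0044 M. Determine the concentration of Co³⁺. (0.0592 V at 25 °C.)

0.014 M

From the Nernst equation, log Q = n(E° − E)/0.0592 = 2(3.10 − 3.242)/0.0592 = -4.797, so Q = 1.59 × 10^-5.
With Q = [Mn²⁺]·[Co²⁺]^2/[Co³⁺]^2 and the known concentrations, [Co³⁺]^2 in the denominator gives [Co³⁺] = 0.014 M.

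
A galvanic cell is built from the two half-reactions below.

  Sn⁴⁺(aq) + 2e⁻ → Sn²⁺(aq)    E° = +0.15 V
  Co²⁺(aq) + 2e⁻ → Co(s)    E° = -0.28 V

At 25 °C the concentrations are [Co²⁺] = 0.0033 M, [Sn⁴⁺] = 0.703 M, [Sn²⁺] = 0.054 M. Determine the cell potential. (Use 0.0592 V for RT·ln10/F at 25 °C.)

0.536 V

The Sn⁴⁺/Sn²⁺ couple has the higher reduction potential and acts as the cathode, so E°_cell = +0.15 − (-0.28) = 0.43 V.
Balancing electrons gives n = 2; the reaction quotient is Q = [Co²⁺]·[Sn²⁺]/[Sn⁴⁺] = 2.53 × 10^-4.
At 25 °C, E = E° − (0.0592/n) log Q = 0.43 − (0.0592/2)(-3.596) = 0.430 + 0.106 = 0.536 V.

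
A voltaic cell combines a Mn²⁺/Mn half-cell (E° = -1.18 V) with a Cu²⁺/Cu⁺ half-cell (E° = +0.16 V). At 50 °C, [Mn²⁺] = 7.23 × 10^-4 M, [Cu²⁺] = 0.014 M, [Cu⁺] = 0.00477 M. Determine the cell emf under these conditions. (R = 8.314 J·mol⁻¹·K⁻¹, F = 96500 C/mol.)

The Cu²⁺/Cu⁺ couple has the higher reduction potential and acts as the cathode, so E°_cell = +0.16 − (-1.18) = 1.34 V.
Balancing electrons gives n = 2; the reaction quotient is Q = [Mn²⁺]·[Cu⁺]^2/[Cu²⁺]^2 = 8.39 × 10^-5.
E = E° − (RT/nF) ln Q = 1.34 − (8.314×323)/(2×96500) × (-9.386) = 1.340 + 0.131 = 1.471 V.

1.47 V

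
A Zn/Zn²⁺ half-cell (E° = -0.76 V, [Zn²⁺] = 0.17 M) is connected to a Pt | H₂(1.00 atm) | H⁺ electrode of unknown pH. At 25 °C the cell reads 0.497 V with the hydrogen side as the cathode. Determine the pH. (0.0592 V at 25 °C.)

pH = 4.83

E°_cell = 0.76 V and n = 2.
log Q = n(E° − E)/0.0592 = 2×(0.76 − 0.497)/0.0592 = 8.885.
With Q = [Zn²⁺]·P(H₂) / [H⁺]^2, solving for [H⁺] gives log[H⁺] = -4.827, so pH = 4.83.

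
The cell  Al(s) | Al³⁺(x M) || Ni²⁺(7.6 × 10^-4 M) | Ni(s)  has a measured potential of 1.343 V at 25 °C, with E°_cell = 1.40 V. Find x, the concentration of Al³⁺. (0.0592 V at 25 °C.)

0.016 M

From the Nernst equation, log Q = n(E° − E)/0.0592 = 6(1.40 − 1.343)/0.0592 = 5.777, so Q = 5.98 × 10^5.
With Q = [Al³⁺]^2/[Ni²⁺]^3 and the known concentrations, [Al³⁺]^2 in the numerator gives [Al³⁺] = 0.016 M.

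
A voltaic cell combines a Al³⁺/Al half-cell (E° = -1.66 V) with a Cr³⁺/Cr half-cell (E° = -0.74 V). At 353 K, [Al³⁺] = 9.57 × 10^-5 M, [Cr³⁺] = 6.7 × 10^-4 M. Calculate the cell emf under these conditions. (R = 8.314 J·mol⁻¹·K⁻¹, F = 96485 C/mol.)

The Cr³⁺/Cr couple has the higher reduction potential and acts as the cathode, so E°_cell = -0.74 − (-1.66) = 0.92 V.
Balancing electrons gives n = 3; the reaction quotient is Q = [Al³⁺]/[Cr³⁺] = 0.143.
E = E° − (RT/nF) ln Q = 0.92 − (8.314×353)/(3×96485) × (-1.946) = 0.920 + 0.020 = 0.940 V.

0.940 V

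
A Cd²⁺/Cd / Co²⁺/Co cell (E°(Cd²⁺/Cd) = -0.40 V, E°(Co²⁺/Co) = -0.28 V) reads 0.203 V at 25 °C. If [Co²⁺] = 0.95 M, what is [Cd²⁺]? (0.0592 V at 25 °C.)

0.0015 M

From the Nernst equation, log Q = n(E° − E)/0.0592 = 2(0.12 − 0.203)/0.0592 = -2.804, so Q = 0.00157.
With Q = [Cd²⁺]/[Co²⁺] and the known concentrations, [Cd²⁺] in the numerator gives [Cd²⁺] = 0.0015 M.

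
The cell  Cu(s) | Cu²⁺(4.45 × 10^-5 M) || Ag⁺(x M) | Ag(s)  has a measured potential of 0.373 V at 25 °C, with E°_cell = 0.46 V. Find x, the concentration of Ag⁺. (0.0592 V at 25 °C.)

From the Nernst equation, log Q = n(E° − E)/0.0592 = 2(0.46 − 0.373)/0.0592 = 2.939, so Q = 869.
With Q = [Cu²⁺]/[Ag⁺]^2 and the known concentrations, [Ag⁺]^2 in the denominator gives [Ag⁺] = 2.3 × 10^-4 M.

2.3 × 10^-4 M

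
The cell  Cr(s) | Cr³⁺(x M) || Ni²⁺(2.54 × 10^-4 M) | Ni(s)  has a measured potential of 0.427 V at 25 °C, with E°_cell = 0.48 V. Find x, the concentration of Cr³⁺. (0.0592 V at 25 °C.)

0.002 M

From the Nernst equation, log Q = n(E° − E)/0.0592 = 6(0.48 − 0.427)/0.0592 = 5.372, so Q = 2.35 × 10^5.
With Q = [Cr³⁺]^2/[Ni²⁺]^3 and the known concentrations, [Cr³⁺]^2 in the numerator gives [Cr³⁺] = 0.002 M.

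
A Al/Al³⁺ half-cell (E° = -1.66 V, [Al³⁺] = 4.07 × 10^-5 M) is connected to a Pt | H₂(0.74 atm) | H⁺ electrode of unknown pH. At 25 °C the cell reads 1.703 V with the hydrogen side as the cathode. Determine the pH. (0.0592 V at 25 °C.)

E°_cell = 1.66 V and n = 6.
log Q = n(E° − E)/0.0592 = 6×(1.66 − 1.703)/0.0592 = -4.358.
With Q = [Al³⁺]^2·P(H₂)^3 / [H⁺]^6, solving for [H⁺] gives log[H⁺] = -0.803, so pH = 0.80.

pH = 0.80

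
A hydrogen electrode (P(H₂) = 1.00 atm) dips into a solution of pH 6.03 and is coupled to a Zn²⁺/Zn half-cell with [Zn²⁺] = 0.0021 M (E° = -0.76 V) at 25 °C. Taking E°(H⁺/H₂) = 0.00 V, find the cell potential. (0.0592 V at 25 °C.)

0.48 V

The hydrogen couple is the cathode, so E°_cell = 0.76 V; n = 2.
[H⁺] = 10^(−6.03) = 9.3 × 10^-7 M, and Q = [Zn²⁺]·P(H₂) / [H⁺]^2 = 2.41 × 10^9.
E = E° − (0.0592/2) log Q = 0.76 − (0.0592/2)(9.382) = 0.482 V.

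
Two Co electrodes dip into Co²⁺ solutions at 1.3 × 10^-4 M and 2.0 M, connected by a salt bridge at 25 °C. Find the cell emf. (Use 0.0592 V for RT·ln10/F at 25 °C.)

Both half-cells are Co²⁺/Co, so E°_cell = 0. The concentrated side is the cathode; the cell reaction moves Co²⁺ from high to low concentration with n = 2.
Q = [Co²⁺]_dilute/[Co²⁺]_conc = 1.3 × 10^-4/2.0 = 6.5 × 10^-5.
E = 0 − (0.0592/2) log Q = −(0.0592/2)(-4.187) = 0.1239 V.

0.12 V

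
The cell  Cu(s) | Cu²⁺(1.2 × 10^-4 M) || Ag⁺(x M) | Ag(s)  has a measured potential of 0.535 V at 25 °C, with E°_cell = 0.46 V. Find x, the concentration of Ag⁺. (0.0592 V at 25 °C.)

From the Nernst equation, log Q = n(E° − E)/0.0592 = 2(0.46 − 0.535)/0.0592 = -2.534, so Q = 0.00293.
With Q = [Cu²⁺]/[Ag⁺]^2 and the known concentrations, [Ag⁺]^2 in the denominator gives [Ag⁺] = 0.2 M.

0.2 M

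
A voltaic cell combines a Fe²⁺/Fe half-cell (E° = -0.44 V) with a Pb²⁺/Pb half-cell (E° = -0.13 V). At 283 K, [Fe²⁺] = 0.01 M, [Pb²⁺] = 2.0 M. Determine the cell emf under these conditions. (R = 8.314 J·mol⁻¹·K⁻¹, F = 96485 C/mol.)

0.375 V

The Pb²⁺/Pb couple has the higher reduction potential and acts as the cathode, so E°_cell = -0.13 − (-0.44) = 0.31 V.
Balancing electrons gives n = 2; the reaction quotient is Q = [Fe²⁺]/[Pb²⁺] = 0.00500.
E = E° − (RT/nF) ln Q = 0.31 − (8.314×283)/(2×96485) × (-5.298) = 0.310 + 0.065 = 0.375 V.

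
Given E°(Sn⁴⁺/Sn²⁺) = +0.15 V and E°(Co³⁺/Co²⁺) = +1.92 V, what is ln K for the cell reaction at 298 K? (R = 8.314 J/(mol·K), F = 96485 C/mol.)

ln K = 137.9

E°_cell = +1.92 − (+0.15) = 1.77 V, with n = 2 electrons transferred.
At equilibrium E = 0, so the Nernst equation gives ln K = nFE°/RT = (2)(96485)(1.77)/((8.314)(298)) = 137.86.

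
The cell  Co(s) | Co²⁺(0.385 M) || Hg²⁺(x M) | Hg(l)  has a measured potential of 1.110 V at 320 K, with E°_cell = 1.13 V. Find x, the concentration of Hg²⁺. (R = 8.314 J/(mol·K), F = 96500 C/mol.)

From the Nernst equation, ln Q = nF(E° − E)/RT = 2×96500×(1.13 − 1.110)/(8.314×320) = 1.451, so Q = 4.27.
With Q = [Co²⁺]/[Hg²⁺] and the known concentrations, [Hg²⁺] in the denominator gives [Hg²⁺] = 0.09 M.

0.09 M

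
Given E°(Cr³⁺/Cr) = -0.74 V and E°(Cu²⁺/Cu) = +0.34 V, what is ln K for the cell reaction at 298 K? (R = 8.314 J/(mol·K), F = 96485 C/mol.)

E°_cell = +0.34 − (-0.74) = 1.08 V, with n = 6 electrons transferred.
At equilibrium E = 0, so the Nernst equation gives ln K = nFE°/RT = (6)(96485)(1.08)/((8.314)(298)) = 252.35.

ln K = 252.4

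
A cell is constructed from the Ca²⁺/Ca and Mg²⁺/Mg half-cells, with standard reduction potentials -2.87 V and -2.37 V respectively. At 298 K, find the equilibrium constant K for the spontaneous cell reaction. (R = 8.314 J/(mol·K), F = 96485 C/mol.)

8.2 × 10^16

E°_cell = -2.37 − (-2.87) = 0.50 V, with n = 2 electrons transferred.
At equilibrium E = 0, so the Nernst equation gives ln K = nFE°/RT = (2)(96485)(0.50)/((8.314)(298)) = 38.94.
K = e^38.94 = 8.2 × 10^16.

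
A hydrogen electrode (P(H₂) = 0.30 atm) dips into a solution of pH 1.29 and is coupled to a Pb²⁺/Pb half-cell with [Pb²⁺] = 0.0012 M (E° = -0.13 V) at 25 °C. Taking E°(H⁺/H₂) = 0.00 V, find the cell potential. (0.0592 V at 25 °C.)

The hydrogen couple is the cathode, so E°_cell = 0.13 V; n = 2.
[H⁺] = 10^(−1.29) = 0.051 M, and Q = [Pb²⁺]·P(H₂) / [H⁺]^2 = 0.137.
E = E° − (0.0592/2) log Q = 0.13 − (0.0592/2)(-0.864) = 0.156 V.

0.16 V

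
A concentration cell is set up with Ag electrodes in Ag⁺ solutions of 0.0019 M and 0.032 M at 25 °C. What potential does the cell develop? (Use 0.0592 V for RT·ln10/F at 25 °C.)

0.073 V

Both half-cells are Ag⁺/Ag, so E°_cell = 0. The concentrated side is the cathode; the cell reaction moves Ag⁺ from high to low concentration with n = 1.
Q = [Ag⁺]_dilute/[Ag⁺]_conc = 0.0019/0.032 = 0.0594.
E = 0 − (0.0592/1) log Q = −(0.0592/1)(-1.226) = 0.0726 V.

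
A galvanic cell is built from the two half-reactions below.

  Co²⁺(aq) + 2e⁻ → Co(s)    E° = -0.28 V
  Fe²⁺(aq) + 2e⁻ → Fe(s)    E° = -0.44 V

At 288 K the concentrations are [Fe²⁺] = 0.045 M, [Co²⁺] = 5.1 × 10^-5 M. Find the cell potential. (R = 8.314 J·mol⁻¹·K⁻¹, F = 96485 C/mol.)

0.076 V

The Co²⁺/Co couple has the higher reduction potential and acts as the cathode, so E°_cell = -0.28 − (-0.44) = 0.16 V.
Balancing electrons gives n = 2; the reaction quotient is Q = [Fe²⁺]/[Co²⁺] = 882.
E = E° − (RT/nF) ln Q = 0.16 − (8.314×288)/(2×96485) × (6.783) = 0.160 − 0.084 = 0.076 V.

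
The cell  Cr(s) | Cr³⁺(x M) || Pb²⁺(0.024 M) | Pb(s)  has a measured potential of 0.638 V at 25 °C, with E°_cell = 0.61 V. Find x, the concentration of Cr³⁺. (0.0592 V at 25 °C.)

1.4 × 10^-4 M

From the Nernst equation, log Q = n(E° − E)/0.0592 = 6(0.61 − 0.638)/0.0592 = -2.838, so Q = 0.00145.
With Q = [Cr³⁺]^2/[Pb²⁺]^3 and the known concentrations, [Cr³⁺]^2 in the numerator gives [Cr³⁺] = 1.4 × 10^-4 M.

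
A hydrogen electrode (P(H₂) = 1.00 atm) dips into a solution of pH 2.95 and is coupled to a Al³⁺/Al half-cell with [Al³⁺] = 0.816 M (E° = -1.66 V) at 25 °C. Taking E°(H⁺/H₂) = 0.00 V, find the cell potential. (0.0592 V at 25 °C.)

1.49 V

The hydrogen couple is the cathode, so E°_cell = 1.66 V; n = 6.
[H⁺] = 10^(−2.95) = 0.0011 M, and Q = [Al³⁺]^2·P(H₂)^3 / [H⁺]^6 = 3.34 × 10^17.
E = E° − (0.0592/6) log Q = 1.66 − (0.0592/6)(17.523) = 1.487 V.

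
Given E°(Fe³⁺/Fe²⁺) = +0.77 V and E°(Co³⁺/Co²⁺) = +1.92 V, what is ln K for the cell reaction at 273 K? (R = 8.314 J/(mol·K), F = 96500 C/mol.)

E°_cell = +1.92 − (+0.77) = 1.15 V, with n = 1 electron transferred.
At equilibrium E = 0, so the Nernst equation gives ln K = nFE°/RT = (1)(96500)(1.15)/((8.314)(273)) = 48.89.

ln K = 48.9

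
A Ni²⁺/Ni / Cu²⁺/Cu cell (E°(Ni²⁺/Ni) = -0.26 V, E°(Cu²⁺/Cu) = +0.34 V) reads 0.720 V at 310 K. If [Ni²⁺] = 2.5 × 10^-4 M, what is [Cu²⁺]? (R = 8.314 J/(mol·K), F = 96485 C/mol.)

From the Nernst equation, ln Q = nF(E° − E)/RT = 2×96485×(0.60 − 0.720)/(8.314×310) = -8.985, so Q = 1.25 × 10^-4.
With Q = [Ni²⁺]/[Cu²⁺] and the known concentrations, [Cu²⁺] in the denominator gives [Cu²⁺] = 2.0 M.

2.0 M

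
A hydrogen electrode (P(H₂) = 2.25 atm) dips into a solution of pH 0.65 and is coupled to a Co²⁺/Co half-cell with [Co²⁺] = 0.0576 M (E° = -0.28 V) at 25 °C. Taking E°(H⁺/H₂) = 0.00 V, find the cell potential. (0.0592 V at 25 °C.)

0.27 V

The hydrogen couple is the cathode, so E°_cell = 0.28 V; n = 2.
[H⁺] = 10^(−0.65) = 0.22 M, and Q = [Co²⁺]·P(H₂) / [H⁺]^2 = 2.59.
E = E° − (0.0592/2) log Q = 0.28 − (0.0592/2)(0.413) = 0.268 V.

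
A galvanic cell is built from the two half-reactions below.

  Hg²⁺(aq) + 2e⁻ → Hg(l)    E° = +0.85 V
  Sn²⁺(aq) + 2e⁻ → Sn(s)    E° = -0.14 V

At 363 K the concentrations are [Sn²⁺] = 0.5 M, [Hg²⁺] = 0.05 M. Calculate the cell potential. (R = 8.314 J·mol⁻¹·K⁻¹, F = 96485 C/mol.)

The Hg²⁺/Hg couple has the higher reduction potential and acts as the cathode, so E°_cell = +0.85 − (-0.14) = 0.99 V.
Balancing electrons gives n = 2; the reaction quotient is Q = [Sn²⁺]/[Hg²⁺] = 10.0.
E = E° − (RT/nF) ln Q = 0.99 − (8.314×363)/(2×96485) × (2.303) = 0.990 − 0.036 = 0.954 V.

0.954 V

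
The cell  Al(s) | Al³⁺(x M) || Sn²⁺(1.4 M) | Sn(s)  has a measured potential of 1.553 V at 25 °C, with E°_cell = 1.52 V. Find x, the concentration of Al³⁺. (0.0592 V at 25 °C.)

From the Nernst equation, log Q = n(E° − E)/0.0592 = 6(1.52 − 1.553)/0.0592 = -3.345, so Q = 4.52 × 10^-4.
With Q = [Al³⁺]^2/[Sn²⁺]^3 and the known concentrations, [Al³⁺]^2 in the numerator gives [Al³⁺] = 0.035 M.

0.035 M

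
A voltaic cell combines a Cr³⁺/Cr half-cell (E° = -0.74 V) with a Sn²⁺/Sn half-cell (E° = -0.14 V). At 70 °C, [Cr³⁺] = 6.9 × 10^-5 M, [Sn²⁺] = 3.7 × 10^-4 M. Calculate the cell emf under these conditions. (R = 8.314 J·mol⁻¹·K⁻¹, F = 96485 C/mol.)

0.578 V

The Sn²⁺/Sn couple has the higher reduction potential and acts as the cathode, so E°_cell = -0.14 − (-0.74) = 0.60 V.
Balancing electrons gives n = 6; the reaction quotient is Q = [Cr³⁺]^2/[Sn²⁺]^3 = 94.0.
E = E° − (RT/nF) ln Q = 0.60 − (8.314×343)/(6×96485) × (4.543) = 0.600 − 0.022 = 0.578 V.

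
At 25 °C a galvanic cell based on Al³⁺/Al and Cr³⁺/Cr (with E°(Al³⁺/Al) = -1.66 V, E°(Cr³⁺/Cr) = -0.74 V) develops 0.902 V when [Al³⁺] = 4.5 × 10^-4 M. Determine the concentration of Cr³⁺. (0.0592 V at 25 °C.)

5.5 × 10^-5 M

From the Nernst equation, log Q = n(E° − E)/0.0592 = 3(0.92 − 0.902)/0.0592 = 0.912, so Q = 8.17.
With Q = [Al³⁺]/[Cr³⁺] and the known concentrations, [Cr³⁺] in the denominator gives [Cr³⁺] = 5.5 × 10^-5 M.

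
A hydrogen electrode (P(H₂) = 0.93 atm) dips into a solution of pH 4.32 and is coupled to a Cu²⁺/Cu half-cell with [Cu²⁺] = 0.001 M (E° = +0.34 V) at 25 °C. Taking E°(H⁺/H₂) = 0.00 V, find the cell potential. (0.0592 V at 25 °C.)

The Cu²⁺/Cu couple is the cathode, so E°_cell = 0.34 V; n = 2.
[H⁺] = 10^(−4.32) = 4.8 × 10^-5 M, and Q = [H⁺]^2 / ([Cu²⁺]·P(H₂)) = 2.46 × 10^-6.
E = E° − (0.0592/2) log Q = 0.34 − (0.0592/2)(-5.608) = 0.506 V.

0.51 V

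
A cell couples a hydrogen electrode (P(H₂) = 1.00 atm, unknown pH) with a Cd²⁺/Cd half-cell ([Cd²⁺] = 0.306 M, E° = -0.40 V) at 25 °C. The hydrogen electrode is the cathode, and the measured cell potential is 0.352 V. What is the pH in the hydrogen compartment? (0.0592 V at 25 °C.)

pH = 1.07

E°_cell = 0.40 V and n = 2.
log Q = n(E° − E)/0.0592 = 2×(0.40 − 0.352)/0.0592 = 1.622.
With Q = [Cd²⁺]·P(H₂) / [H⁺]^2, solving for [H⁺] gives log[H⁺] = -1.068, so pH = 1.07.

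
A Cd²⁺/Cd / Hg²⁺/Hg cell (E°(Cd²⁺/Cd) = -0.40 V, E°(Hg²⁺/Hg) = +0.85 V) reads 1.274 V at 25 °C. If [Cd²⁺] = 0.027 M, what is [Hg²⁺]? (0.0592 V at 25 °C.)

From the Nernst equation, log Q = n(E° − E)/0.0592 = 2(1.25 − 1.274)/0.0592 = -0.811, so Q = 0.155.
With Q = [Cd²⁺]/[Hg²⁺] and the known concentrations, [Hg²⁺] in the denominator gives [Hg²⁺] = 0.17 M.

0.17 M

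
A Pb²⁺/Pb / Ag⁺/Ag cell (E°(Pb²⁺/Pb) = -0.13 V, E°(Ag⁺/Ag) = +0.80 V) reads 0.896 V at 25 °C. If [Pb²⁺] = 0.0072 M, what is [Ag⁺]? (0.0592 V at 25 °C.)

From the Nernst equation, log Q = n(E° − E)/0.0592 = 2(0.93 − 0.896)/0.0592 = 1.149, so Q = 14.1.
With Q = [Pb²⁺]/[Ag⁺]^2 and the known concentrations, [Ag⁺]^2 in the denominator gives [Ag⁺] = 0.023 M.

0.023 M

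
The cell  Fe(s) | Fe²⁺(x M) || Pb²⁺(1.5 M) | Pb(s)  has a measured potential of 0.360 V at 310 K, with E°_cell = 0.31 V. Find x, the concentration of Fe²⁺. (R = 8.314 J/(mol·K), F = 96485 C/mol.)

0.036 M

From the Nernst equation, ln Q = nF(E° − E)/RT = 2×96485×(0.31 − 0.360)/(8.314×310) = -3.744, so Q = 0.0237.
With Q = [Fe²⁺]/[Pb²⁺] and the known concentrations, [Fe²⁺] in the numerator gives [Fe²⁺] = 0.036 M.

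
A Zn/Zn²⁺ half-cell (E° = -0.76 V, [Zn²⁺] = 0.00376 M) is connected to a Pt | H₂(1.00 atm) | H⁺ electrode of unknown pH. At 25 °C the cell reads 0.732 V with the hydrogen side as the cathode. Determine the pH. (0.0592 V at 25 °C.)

pH = 1.69

E°_cell = 0.76 V and n = 2.
log Q = n(E° − E)/0.0592 = 2×(0.76 − 0.732)/0.0592 = 0.946.
With Q = [Zn²⁺]·P(H₂) / [H⁺]^2, solving for [H⁺] gives log[H⁺] = -1.685, so pH = 1.69.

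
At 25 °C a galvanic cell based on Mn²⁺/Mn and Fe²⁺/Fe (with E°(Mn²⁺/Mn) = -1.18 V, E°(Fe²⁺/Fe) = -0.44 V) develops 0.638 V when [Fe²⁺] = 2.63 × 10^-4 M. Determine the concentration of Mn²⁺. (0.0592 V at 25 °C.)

0.73 M

From the Nernst equation, log Q = n(E° − E)/0.0592 = 2(0.74 − 0.638)/0.0592 = 3.446, so Q = 2790.
With Q = [Mn²⁺]/[Fe²⁺] and the known concentrations, [Mn²⁺] in the numerator gives [Mn²⁺] = 0.73 M.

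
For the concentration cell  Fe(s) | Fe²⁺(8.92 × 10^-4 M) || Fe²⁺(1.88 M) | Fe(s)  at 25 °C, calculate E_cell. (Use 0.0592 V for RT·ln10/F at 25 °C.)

0.098 V

Both half-cells are Fe²⁺/Fe, so E°_cell = 0. The concentrated side is the cathode; the cell reaction moves Fe²⁺ from high to low concentration with n = 2.
Q = [Fe²⁺]_dilute/[Fe²⁺]_conc = 8.92 × 10^-4/1.88 = 4.74 × 10^-4.
E = 0 − (0.0592/2) log Q = −(0.0592/2)(-3.324) = 0.0984 V.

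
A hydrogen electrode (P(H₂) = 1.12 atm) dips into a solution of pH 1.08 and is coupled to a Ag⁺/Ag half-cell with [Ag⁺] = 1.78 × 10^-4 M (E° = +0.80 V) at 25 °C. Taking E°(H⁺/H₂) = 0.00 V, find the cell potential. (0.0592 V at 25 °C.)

0.64 V

The Ag⁺/Ag couple is the cathode, so E°_cell = 0.80 V; n = 2.
[H⁺] = 10^(−1.08) = 0.083 M, and Q = [H⁺]^2 / ([Ag⁺]^2·P(H₂)) = 1.95 × 10^5.
E = E° − (0.0592/2) log Q = 0.80 − (0.0592/2)(5.290) = 0.643 V.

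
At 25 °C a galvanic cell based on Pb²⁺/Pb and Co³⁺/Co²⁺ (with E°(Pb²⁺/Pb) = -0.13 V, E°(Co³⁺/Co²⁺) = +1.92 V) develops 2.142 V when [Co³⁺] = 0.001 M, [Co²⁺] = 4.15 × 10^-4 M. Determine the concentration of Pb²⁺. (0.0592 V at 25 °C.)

0.0045 M

From the Nernst equation, log Q = n(E° − E)/0.0592 = 2(2.05 − 2.142)/0.0592 = -3.108, so Q = 7.8 × 10^-4.
With Q = [Pb²⁺]·[Co²⁺]^2/[Co³⁺]^2 and the known concentrations, [Pb²⁺] in the numerator gives [Pb²⁺] = 0.0045 M.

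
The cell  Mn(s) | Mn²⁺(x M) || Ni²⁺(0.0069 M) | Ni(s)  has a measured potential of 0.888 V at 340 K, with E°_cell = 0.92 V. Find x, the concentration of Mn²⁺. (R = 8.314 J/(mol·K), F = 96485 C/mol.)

0.061 M

From the Nernst equation, ln Q = nF(E° − E)/RT = 2×96485×(0.92 − 0.888)/(8.314×340) = 2.184, so Q = 8.89.
With Q = [Mn²⁺]/[Ni²⁺] and the known concentrations, [Mn²⁺] in the numerator gives [Mn²⁺] = 0.061 M.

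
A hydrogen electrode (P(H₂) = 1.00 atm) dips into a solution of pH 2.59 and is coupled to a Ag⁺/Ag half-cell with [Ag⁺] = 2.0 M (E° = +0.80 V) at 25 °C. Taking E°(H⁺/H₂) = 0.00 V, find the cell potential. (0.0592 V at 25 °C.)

0.97 V

The Ag⁺/Ag couple is the cathode, so E°_cell = 0.80 V; n = 2.
[H⁺] = 10^(−2.59) = 0.0026 M, and Q = [H⁺]^2 / ([Ag⁺]^2·P(H₂)) = 1.65 × 10^-6.
E = E° − (0.0592/2) log Q = 0.80 − (0.0592/2)(-5.782) = 0.971 V.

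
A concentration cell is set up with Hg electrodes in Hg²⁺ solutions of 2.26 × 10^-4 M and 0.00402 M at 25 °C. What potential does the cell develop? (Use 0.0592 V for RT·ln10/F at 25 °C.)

Both half-cells are Hg²⁺/Hg, so E°_cell = 0. The concentrated side is the cathode; the cell reaction moves Hg²⁺ from high to low concentration with n = 2.
Q = [Hg²⁺]_dilute/[Hg²⁺]_conc = 2.26 × 10^-4/0.00402 = 0.0562.
E = 0 − (0.0592/2) log Q = −(0.0592/2)(-1.250) = 0.0370 V.

0.037 V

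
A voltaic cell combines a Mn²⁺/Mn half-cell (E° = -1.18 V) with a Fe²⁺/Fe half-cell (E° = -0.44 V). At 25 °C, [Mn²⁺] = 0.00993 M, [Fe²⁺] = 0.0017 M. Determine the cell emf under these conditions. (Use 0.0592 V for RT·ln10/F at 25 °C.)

The Fe²⁺/Fe couple has the higher reduction potential and acts as the cathode, so E°_cell = -0.44 − (-1.18) = 0.74 V.
Balancing electrons gives n = 2; the reaction quotient is Q = [Mn²⁺]/[Fe²⁺] = 5.84.
At 25 °C, E = E° − (0.0592/n) log Q = 0.74 − (0.0592/2)(0.767) = 0.740 − 0.023 = 0.717 V.

0.717 V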